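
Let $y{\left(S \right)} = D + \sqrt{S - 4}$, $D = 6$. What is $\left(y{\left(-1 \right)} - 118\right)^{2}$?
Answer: $\left(112 - i \sqrt{5}\right)^{2} \approx 12539.0 - 500.88 i$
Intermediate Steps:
$y{\left(S \right)} = 6 + \sqrt{-4 + S}$ ($y{\left(S \right)} = 6 + \sqrt{S - 4} = 6 + \sqrt{-4 + S}$)
$\left(y{\left(-1 \right)} - 118\right)^{2} = \left(\left(6 + \sqrt{-4 - 1}\right) - 118\right)^{2} = \left(\left(6 + \sqrt{-5}\right) - 118\right)^{2} = \left(\left(6 + i \sqrt{5}\right) - 118\right)^{2} = \left(-112 + i \sqrt{5}\right)^{2}$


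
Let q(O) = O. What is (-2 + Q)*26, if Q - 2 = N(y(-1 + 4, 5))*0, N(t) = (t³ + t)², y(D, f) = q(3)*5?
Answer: 0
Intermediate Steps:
y(D, f) = 15 (y(D, f) = 3*5 = 15)
N(t) = (t + t³)²
Q = 2 (Q = 2 + (15²*(1 + 15²)²)*0 = 2 + (225*(1 + 225)²)*0 = 2 + (225*226²)*0 = 2 + (225*51076)*0 = 2 + 11492100*0 = 2 + 0 = 2)
(-2 + Q)*26 = (-2 + 2)*26 = 0*26 = 0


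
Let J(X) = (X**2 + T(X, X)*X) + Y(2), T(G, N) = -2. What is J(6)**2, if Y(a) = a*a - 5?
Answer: 529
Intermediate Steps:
Y(a) = -5 + a**2 (Y(a) = a**2 - 5 = -5 + a**2)
J(X) = -1 + X**2 - 2*X (J(X) = (X**2 - 2*X) + (-5 + 2**2) = (X**2 - 2*X) + (-5 + 4) = (X**2 - 2*X) - 1 = -1 + X**2 - 2*X)
J(6)**2 = (-1 + 6**2 - 2*6)**2 = (-1 + 36 - 12)**2 = 23**2 = 529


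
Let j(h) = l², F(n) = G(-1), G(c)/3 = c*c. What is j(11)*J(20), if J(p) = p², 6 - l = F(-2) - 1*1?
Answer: 6400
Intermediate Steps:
G(c) = 3*c² (G(c) = 3*(c*c) = 3*c²)
F(n) = 3 (F(n) = 3*(-1)² = 3*1 = 3)
l = 4 (l = 6 - (3 - 1*1) = 6 - (3 - 1) = 6 - 1*2 = 6 - 2 = 4)
j(h) = 16 (j(h) = 4² = 16)
j(11)*J(20) = 16*20² = 16*400 = 6400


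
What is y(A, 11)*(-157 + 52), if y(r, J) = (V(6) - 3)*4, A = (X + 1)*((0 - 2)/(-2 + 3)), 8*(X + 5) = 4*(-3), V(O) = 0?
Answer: 1260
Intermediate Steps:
X = -13/2 (X = -5 + (4*(-3))/8 = -5 + (⅛)*(-12) = -5 - 3/2 = -13/2 ≈ -6.5000)
A = 11 (A = (-13/2 + 1)*((0 - 2)/(-2 + 3)) = -(-11)/1 = -(-11) = -11/2*(-2) = 11)
y(r, J) = -12 (y(r, J) = (0 - 3)*4 = -3*4 = -12)
y(A, 11)*(-157 + 52) = -12*(-157 + 52) = -12*(-105) = 1260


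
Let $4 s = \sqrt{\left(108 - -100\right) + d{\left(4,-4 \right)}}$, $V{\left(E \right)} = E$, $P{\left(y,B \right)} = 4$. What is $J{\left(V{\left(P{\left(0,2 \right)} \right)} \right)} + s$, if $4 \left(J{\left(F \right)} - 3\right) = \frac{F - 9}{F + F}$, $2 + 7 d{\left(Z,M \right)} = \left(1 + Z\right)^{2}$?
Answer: $\frac{91}{32} + \frac{\sqrt{10353}}{28} \approx 6.4777$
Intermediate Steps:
$d{\left(Z,M \right)} = - \frac{2}{7} + \frac{\left(1 + Z\right)^{2}}{7}$
$J{\left(F \right)} = 3 + \frac{-9 + F}{8 F}$ ($J{\left(F \right)} = 3 + \frac{\left(F - 9\right) \frac{1}{F + F}}{4} = 3 + \frac{\left(-9 + F\right) \frac{1}{2 F}}{4} = 3 + \frac{\frac{1}{2} \frac{1}{F} \left(-9 + F\right)}{4} = 3 + \frac{-9 + F}{8 F}$)
$s = \frac{\sqrt{10353}}{28}$ ($s = \frac{\sqrt{\left(108 - -100\right) - \left(\frac{2}{7} - \frac{\left(1 + 4\right)^{2}}{7}\right)}}{4} = \frac{\sqrt{\left(108 + 100\right) - \left(\frac{2}{7} - \frac{5^{2}}{7}\right)}}{4} = \frac{\sqrt{208 + \left(- \frac{2}{7} + \frac{1}{7} \cdot 25\right)}}{4} = \frac{\sqrt{208 + \left(- \frac{2}{7} + \frac{25}{7}\right)}}{4} = \frac{\sqrt{208 + \frac{23}{7}}}{4} = \frac{\sqrt{\frac{1479}{7}}}{4} = \frac{\frac{1}{7} \sqrt{10353}}{4} = \frac{\sqrt{10353}}{28} \approx 3.6339$)
$J{\left(V{\left(P{\left(0,2 \right)} \right)} \right)} + s = \frac{-9 + 25 \cdot 4}{8 \cdot 4} + \frac{\sqrt{10353}}{28} = \frac{1}{8} \cdot \frac{1}{4} \left(-9 + 100\right) + \frac{\sqrt{10353}}{28} = \frac{1}{8} \cdot \frac{1}{4} \cdot 91 + \frac{\sqrt{10353}}{28} = \frac{91}{32} + \frac{\sqrt{10353}}{28}$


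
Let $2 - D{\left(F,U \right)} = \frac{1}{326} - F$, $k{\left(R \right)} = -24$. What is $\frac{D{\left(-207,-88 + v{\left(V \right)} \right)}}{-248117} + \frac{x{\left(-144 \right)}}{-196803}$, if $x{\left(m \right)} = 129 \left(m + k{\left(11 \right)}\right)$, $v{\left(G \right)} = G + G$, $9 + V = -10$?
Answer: $\frac{196235223413}{1768737267114} \approx 0.11095$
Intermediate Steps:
$V = -19$ ($V = -9 - 10 = -19$)
$v{\left(G \right)} = 2 G$
$x{\left(m \right)} = -3096 + 129 m$ ($x{\left(m \right)} = 129 \left(m - 24\right) = 129 \left(-24 + m\right) = -3096 + 129 m$)
$D{\left(F,U \right)} = \frac{651}{326} + F$ ($D{\left(F,U \right)} = 2 - \left(\frac{1}{326} - F\right) = 2 + \left(- \frac{1}{326} + F\right) = \frac{651}{326} + F$)
$\frac{D{\left(-207,-88 + v{\left(V \right)} \right)}}{-248117} + \frac{x{\left(-144 \right)}}{-196803} = \frac{\frac{651}{326} - 207}{-248117} + \frac{-3096 + 129 \left(-144\right)}{-196803} = \left(- \frac{66831}{326}\right) \left(- \frac{1}{248117}\right) + \left(-3096 - 18576\right) \left(- \frac{1}{196803}\right) = \frac{66831}{80886142} - - \frac{2408}{21867} = \frac{66831}{80886142} + \frac{2408}{21867} = \frac{196235223413}{1768737267114}$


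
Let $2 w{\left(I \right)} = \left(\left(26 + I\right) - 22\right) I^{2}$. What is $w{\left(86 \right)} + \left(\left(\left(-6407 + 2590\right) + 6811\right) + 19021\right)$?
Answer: $354835$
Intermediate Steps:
$w{\left(I \right)} = \frac{I^{2} \left(4 + I\right)}{2}$ ($w{\left(I \right)} = \frac{\left(\left(26 + I\right) - 22\right) I^{2}}{2} = \frac{\left(4 + I\right) I^{2}}{2} = \frac{I^{2} \left(4 + I\right)}{2}$)
$w{\left(86 \right)} + \left(\left(\left(-6407 + 2590\right) + 6811\right) + 19021\right) = \frac{86^{2} \left(4 + 86\right)}{2} + \left(\left(\left(-6407 + 2590\right) + 6811\right) + 19021\right) = \frac{1}{2} \cdot 7396 \cdot 90 + \left(\left(-3817 + 6811\right) + 19021\right) = 332820 + \left(2994 + 19021\right) = 332820 + 22015 = 354835$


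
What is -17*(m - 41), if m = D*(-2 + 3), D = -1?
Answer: 714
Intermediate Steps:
m = -1 (m = -(-2 + 3) = -1*1 = -1)
-17*(m - 41) = -17*(-1 - 41) = -17*(-42) = 714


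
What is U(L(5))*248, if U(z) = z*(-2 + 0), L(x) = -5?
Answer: 2480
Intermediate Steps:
U(z) = -2*z (U(z) = z*(-2) = -2*z)
U(L(5))*248 = -2*(-5)*248 = 10*248 = 2480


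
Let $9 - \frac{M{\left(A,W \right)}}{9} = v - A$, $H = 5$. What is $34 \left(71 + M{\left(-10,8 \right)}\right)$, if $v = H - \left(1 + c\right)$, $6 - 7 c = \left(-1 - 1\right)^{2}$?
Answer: $\frac{6800}{7} \approx 971.43$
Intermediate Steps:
$c = \frac{2}{7}$ ($c = \frac{6}{7} - \frac{\left(-1 - 1\right)^{2}}{7} = \frac{6}{7} - \frac{\left(-2\right)^{2}}{7} = \frac{6}{7} - \frac{4}{7} = \frac{2}{7} \approx 0.28571$)
$v = \frac{26}{7}$ ($v = 5 - \left(1 + \frac{2}{7}\right) = 5 - \frac{9}{7} = \frac{26}{7} \approx 3.7143$)
$M{\left(A,W \right)} = \frac{333}{7} + 9 A$ ($M{\left(A,W \right)} = 81 - 9 \left(\frac{26}{7} - A\right) = 81 + \left(- \frac{234}{7} + 9 A\right) = \frac{333}{7} + 9 A$)
$34 \left(71 + M{\left(-10,8 \right)}\right) = 34 \left(71 + \left(\frac{333}{7} + 9 \left(-10\right)\right)\right) = 34 \left(71 + \left(\frac{333}{7} - 90\right)\right) = 34 \left(71 - \frac{297}{7}\right) = 34 \cdot \frac{200}{7} = \frac{6800}{7}$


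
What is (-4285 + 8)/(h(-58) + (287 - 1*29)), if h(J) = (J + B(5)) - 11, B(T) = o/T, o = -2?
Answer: -21385/943 ≈ -22.678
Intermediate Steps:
B(T) = -2/T
h(J) = -57/5 + J (h(J) = (J - 2/5) - 11 = (J - 2*⅕) - 11 = (J - ⅖) - 11 = (-⅖ + J) - 11 = -57/5 + J)
(-4285 + 8)/(h(-58) + (287 - 1*29)) = (-4285 + 8)/((-57/5 - 58) + (287 - 1*29)) = -4277/(-347/5 + (287 - 29)) = -4277/(-347/5 + 258) = -4277/943/5 = -4277*5/943 = -21385/943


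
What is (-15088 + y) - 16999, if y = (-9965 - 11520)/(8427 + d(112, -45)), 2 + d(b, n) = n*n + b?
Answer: -338924379/10562 ≈ -32089.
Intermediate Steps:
d(b, n) = -2 + b + n² (d(b, n) = -2 + (n*n + b) = -2 + (n² + b) = -2 + (b + n²) = -2 + b + n²)
y = -21485/10562 (y = (-9965 - 11520)/(8427 + (-2 + 112 + (-45)²)) = -21485/(8427 + (-2 + 112 + 2025)) = -21485/(8427 + 2135) = -21485/10562 ≈ -2.0342)
(-15088 + y) - 16999 = (-15088 - 21485/10562) - 16999 = -159380941/10562 - 16999 = -338924379/10562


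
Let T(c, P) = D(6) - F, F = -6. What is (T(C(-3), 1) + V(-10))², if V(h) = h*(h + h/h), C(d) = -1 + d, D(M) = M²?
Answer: 17424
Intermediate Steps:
T(c, P) = 42 (T(c, P) = 6² - 1*(-6) = 36 + 6 = 42)
V(h) = h*(1 + h) (V(h) = h*(h + 1) = h*(1 + h))
(T(C(-3), 1) + V(-10))² = (42 - 10*(1 - 10))² = (42 - 10*(-9))² = (42 + 90)² = 132² = 17424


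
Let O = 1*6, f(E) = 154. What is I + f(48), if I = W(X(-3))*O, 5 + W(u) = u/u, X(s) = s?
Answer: 130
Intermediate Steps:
W(u) = -4 (W(u) = -5 + u/u = -5 + 1 = -4)
O = 6
I = -24 (I = -4*6 = -24)
I + f(48) = -24 + 154 = 130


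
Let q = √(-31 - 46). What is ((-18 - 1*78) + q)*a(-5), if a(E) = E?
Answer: 480 - 5*I*√77 ≈ 480.0 - 43.875*I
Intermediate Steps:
q = I*√77 (q = √(-77) = I*√77 ≈ 8.775*I)
((-18 - 1*78) + q)*a(-5) = ((-18 - 1*78) + I*√77)*(-5) = ((-18 - 78) + I*√77)*(-5) = (-96 + I*√77)*(-5) = 480 - 5*I*√77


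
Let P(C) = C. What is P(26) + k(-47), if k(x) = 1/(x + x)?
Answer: 2443/94 ≈ 25.989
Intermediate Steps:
k(x) = 1/(2*x)
P(26) + k(-47) = 26 + (1/2)/(-47) = 26 + (1/2)*(-1/47) = 26 - 1/94 = 2443/94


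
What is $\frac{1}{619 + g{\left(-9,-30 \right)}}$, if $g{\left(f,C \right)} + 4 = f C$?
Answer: $\frac{1}{885} \approx 0.0011299$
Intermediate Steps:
$g{\left(f,C \right)} = -4 + C f$ ($g{\left(f,C \right)} = -4 + f C = -4 + C f$)
$\frac{1}{619 + g{\left(-9,-30 \right)}} = \frac{1}{619 - -266} = \frac{1}{619 + \left(-4 + 270\right)} = \frac{1}{619 + 266} = \frac{1}{885}$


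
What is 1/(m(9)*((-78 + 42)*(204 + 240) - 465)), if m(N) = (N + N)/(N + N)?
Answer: -1/16449 ≈ -6.0794e-5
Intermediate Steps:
m(N) = 1 (m(N) = (2*N)/((2*N)) = (2*N)*(1/(2*N)) = 1)
1/(m(9)*((-78 + 42)*(204 + 240) - 465)) = 1/(1*((-78 + 42)*(204 + 240) - 465)) = 1/(1*(-36*444 - 465)) = 1/(1*(-15984 - 465)) = 1/(1*(-16449)) = 1/(-16449) = -1/16449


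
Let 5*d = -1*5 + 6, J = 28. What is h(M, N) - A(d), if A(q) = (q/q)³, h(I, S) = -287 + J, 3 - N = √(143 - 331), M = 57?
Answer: -260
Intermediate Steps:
d = ⅕ (d = (-1*5 + 6)/5 = (-5 + 6)/5 = (⅕)*1 = ⅕ ≈ 0.20000)
N = 3 - 2*I*√47 (N = 3 - √(143 - 331) = 3 - √(-188) = 3 - 2*I*√47 ≈ 3.0 - 13.711*I)
h(I, S) = -259 (h(I, S) = -287 + 28 = -259)
A(q) = 1 (A(q) = 1³ = 1)
h(M, N) - A(d) = -259 - 1*1 = -259 - 1 = -260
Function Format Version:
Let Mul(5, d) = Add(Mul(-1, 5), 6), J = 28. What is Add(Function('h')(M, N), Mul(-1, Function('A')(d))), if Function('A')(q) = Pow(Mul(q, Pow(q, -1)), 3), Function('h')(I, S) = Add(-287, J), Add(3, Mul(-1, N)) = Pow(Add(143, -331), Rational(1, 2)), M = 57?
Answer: -260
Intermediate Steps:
d = Rational(1, 5) (d = Mul(Rational(1, 5), Add(Mul(-1, 5), 6)) = Mul(Rational(1, 5), Add(-5, 6)) = Mul(Rational(1, 5), 1) = Rational(1, 5) ≈ 0.20000)
N = Add(3, Mul(-2, I, Pow(47, Rational(1, 2)))) (N = Add(3, Mul(-1, Pow(Add(143, -331), Rational(1, 2)))) = Add(3, Mul(-1, Pow(-188, Rational(1, 2)))) = Add(3, Mul(-1, Mul(2, I, Pow(47, Rational(1, 2))))) = Add(3, Mul(-2, I, Pow(47, Rational(1, 2)))) ≈ Add(3.0000, Mul(-13.711, I)))
Function('h')(I, S) = -259 (Function('h')(I, S) = Add(-287, 28) = -259)
Function('A')(q) = 1 (Function('A')(q) = Pow(1, 3) = 1)
Add(Function('h')(M, N), Mul(-1, Function('A')(d))) = Add(-259, Mul(-1, 1)) = Add(-259, -1) = -260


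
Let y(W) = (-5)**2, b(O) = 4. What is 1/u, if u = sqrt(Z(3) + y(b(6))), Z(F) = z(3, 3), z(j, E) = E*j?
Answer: sqrt(34)/34 ≈ 0.17150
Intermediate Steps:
y(W) = 25
Z(F) = 9 (Z(F) = 3*3 = 9)
u = sqrt(34) (u = sqrt(9 + 25) = sqrt(34) ≈ 5.8309)
1/u = 1/(sqrt(34)) = sqrt(34)/34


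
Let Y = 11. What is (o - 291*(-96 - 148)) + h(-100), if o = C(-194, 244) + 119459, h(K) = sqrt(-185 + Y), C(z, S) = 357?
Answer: 190820 + I*sqrt(174) ≈ 1.9082e+5 + 13.191*I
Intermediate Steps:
h(K) = I*sqrt(174) (h(K) = sqrt(-185 + 11) = sqrt(-174) = I*sqrt(174))
o = 119816 (o = 357 + 119459 = 119816)
(o - 291*(-96 - 148)) + h(-100) = (119816 - 291*(-96 - 148)) + I*sqrt(174) = (119816 - 291*(-244)) + I*sqrt(174) = (119816 + 71004) + I*sqrt(174) = 190820 + I*sqrt(174)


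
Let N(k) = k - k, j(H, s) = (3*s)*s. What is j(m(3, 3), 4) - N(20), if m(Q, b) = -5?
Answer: 48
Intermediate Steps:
j(H, s) = 3*s²
N(k) = 0
j(m(3, 3), 4) - N(20) = 3*4² - 1*0 = 3*16 + 0 = 48 + 0 = 48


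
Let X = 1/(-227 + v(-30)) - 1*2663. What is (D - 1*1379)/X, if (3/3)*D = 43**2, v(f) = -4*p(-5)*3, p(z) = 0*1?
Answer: -53345/302251 ≈ -0.17649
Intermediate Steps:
p(z) = 0
v(f) = 0 (v(f) = -4*0*3 = 0*3 = 0)
D = 1849 (D = 43**2 = 1849)
X = -604502/227 (X = 1/(-227 + 0) - 1*2663 = 1/(-227) - 2663 = -1/227 - 2663 = -604502/227 ≈ -2663.0)
(D - 1*1379)/X = (1849 - 1*1379)/(-604502/227) = (1849 - 1379)*(-227/604502) = 470*(-227/604502) = -53345/302251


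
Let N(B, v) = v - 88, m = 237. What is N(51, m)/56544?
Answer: 149/56544 ≈ 0.0026351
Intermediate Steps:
N(B, v) = -88 + v
N(51, m)/56544 = (-88 + 237)/56544 = 149*(1/56544) = 149/56544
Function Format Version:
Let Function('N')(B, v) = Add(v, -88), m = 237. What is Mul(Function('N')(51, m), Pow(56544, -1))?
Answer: Rational(149, 56544) ≈ 0.0026351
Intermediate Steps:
Function('N')(B, v) = Add(-88, v)
Mul(Function('N')(51, m), Pow(56544, -1)) = Mul(Add(-88, 237), Pow(56544, -1)) = Mul(149, Rational(1, 56544)) = Rational(149, 56544)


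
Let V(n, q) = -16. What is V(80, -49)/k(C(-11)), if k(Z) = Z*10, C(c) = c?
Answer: 8/55 ≈ 0.14545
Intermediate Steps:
k(Z) = 10*Z
V(80, -49)/k(C(-11)) = -16/(10*(-11)) = -16/(-110) = -16*(-1/110) = 8/55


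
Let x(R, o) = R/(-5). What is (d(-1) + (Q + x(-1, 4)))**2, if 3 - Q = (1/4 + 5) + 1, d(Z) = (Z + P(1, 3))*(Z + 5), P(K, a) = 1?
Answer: 3721/400 ≈ 9.3025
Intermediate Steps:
x(R, o) = -R/5 (x(R, o) = R*(-1/5) = -R/5)
d(Z) = (1 + Z)*(5 + Z) (d(Z) = (Z + 1)*(Z + 5) = (1 + Z)*(5 + Z))
Q = -13/4 (Q = 3 - ((1/4 + 5) + 1) = 3 - (21/4 + 1) = 3 - 1*25/4 = 3 - 25/4 = -13/4 ≈ -3.2500)
(d(-1) + (Q + x(-1, 4)))**2 = ((5 + (-1)**2 + 6*(-1)) + (-13/4 - 1/5*(-1)))**2 = ((5 + 1 - 6) + (-13/4 + 1/5))**2 = (0 - 61/20)**2 = (-61/20)**2 = 3721/400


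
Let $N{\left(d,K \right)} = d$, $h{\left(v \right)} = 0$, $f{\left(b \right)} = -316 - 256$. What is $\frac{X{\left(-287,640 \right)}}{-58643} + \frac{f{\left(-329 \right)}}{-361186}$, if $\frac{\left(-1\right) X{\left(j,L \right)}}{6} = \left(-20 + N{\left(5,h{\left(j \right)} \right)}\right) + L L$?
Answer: $\frac{443825875328}{10590515299} \approx 41.908$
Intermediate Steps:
$f{\left(b \right)} = -572$
$X{\left(j,L \right)} = 90 - 6 L^{2}$ ($X{\left(j,L \right)} = - 6 \left(\left(-20 + 5\right) + L L\right) = - 6 \left(-15 + L^{2}\right) = 90 - 6 L^{2}$)
$\frac{X{\left(-287,640 \right)}}{-58643} + \frac{f{\left(-329 \right)}}{-361186} = \frac{90 - 6 \cdot 640^{2}}{-58643} - \frac{572}{-361186} = \left(90 - 2457600\right) \left(- \frac{1}{58643}\right) - - \frac{286}{180593} = \left(90 - 2457600\right) \left(- \frac{1}{58643}\right) + \frac{286}{180593} = \left(-2457510\right) \left(- \frac{1}{58643}\right) + \frac{286}{180593} = \frac{2457510}{58643} + \frac{286}{180593} = \frac{443825875328}{10590515299}$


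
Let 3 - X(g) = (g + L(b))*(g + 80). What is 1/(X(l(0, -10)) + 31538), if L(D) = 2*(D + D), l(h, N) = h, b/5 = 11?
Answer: 1/13941 ≈ 7.1731e-5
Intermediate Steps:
b = 55 (b = 5*11 = 55)
L(D) = 4*D (L(D) = 2*(2*D) = 4*D)
X(g) = 3 - (80 + g)*(220 + g) (X(g) = 3 - (g + 4*55)*(g + 80) = 3 - (g + 220)*(80 + g) = 3 - (220 + g)*(80 + g) = 3 - (80 + g)*(220 + g))
1/(X(l(0, -10)) + 31538) = 1/((-17597 - 1*0² - 300*0) + 31538) = 1/((-17597 - 1*0 + 0) + 31538) = 1/((-17597 + 0 + 0) + 31538) = 1/(-17597 + 31538) = 1/13941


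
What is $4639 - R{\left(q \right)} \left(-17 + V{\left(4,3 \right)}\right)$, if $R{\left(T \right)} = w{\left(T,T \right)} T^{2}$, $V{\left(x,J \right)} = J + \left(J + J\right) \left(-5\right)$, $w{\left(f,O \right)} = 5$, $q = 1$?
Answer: $4859$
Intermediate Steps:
$V{\left(x,J \right)} = - 9 J$ ($V{\left(x,J \right)} = J + 2 J \left(-5\right) = J - 10 J = - 9 J$)
$R{\left(T \right)} = 5 T^{2}$
$4639 - R{\left(q \right)} \left(-17 + V{\left(4,3 \right)}\right) = 4639 - 5 \cdot 1^{2} \left(-17 - 27\right) = 4639 - 5 \cdot 1 \left(-17 - 27\right) = 4639 - 5 \left(-44\right) = 4639 - -220 = 4639 + 220 = 4859$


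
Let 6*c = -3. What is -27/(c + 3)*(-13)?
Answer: 702/5 ≈ 140.40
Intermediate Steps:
c = -½ (c = (⅙)*(-3) = -½ ≈ -0.50000)
-27/(c + 3)*(-13) = -27/(-½ + 3)*(-13) = -27/5/2*(-13) = -27*⅖*(-13) = -54/5*(-13) = 702/5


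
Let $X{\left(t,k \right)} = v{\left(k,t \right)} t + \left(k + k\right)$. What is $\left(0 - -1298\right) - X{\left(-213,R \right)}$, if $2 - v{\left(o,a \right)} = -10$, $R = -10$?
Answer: $3874$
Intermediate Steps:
$v{\left(o,a \right)} = 12$ ($v{\left(o,a \right)} = 2 - -10 = 2 + 10 = 12$)
$X{\left(t,k \right)} = 2 k + 12 t$ ($X{\left(t,k \right)} = 12 t + \left(k + k\right) = 12 t + 2 k = 2 k + 12 t$)
$\left(0 - -1298\right) - X{\left(-213,R \right)} = \left(0 - -1298\right) - \left(2 \left(-10\right) + 12 \left(-213\right)\right) = \left(0 + 1298\right) - \left(-20 - 2556\right) = 1298 - -2576 = 1298 + 2576 = 3874$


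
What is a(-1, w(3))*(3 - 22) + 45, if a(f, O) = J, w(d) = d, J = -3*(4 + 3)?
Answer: 444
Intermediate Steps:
J = -21 (J = -3*7 = -21)
a(f, O) = -21
a(-1, w(3))*(3 - 22) + 45 = -21*(3 - 22) + 45 = -21*(-19) + 45 = 399 + 45 = 444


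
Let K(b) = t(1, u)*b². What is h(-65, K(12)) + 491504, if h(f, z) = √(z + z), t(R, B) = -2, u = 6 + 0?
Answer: 491504 + 24*I ≈ 4.915e+5 + 24.0*I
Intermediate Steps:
u = 6
K(b) = -2*b²
h(f, z) = √2*√z (h(f, z) = √(2*z) = √2*√z)
h(-65, K(12)) + 491504 = √2*√(-2*12²) + 491504 = √2*√(-2*144) + 491504 = √2*√(-288) + 491504 = √2*(12*I*√2) + 491504 = 24*I + 491504 = 491504 + 24*I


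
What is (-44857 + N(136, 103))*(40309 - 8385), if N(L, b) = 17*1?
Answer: -1431472160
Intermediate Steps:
N(L, b) = 17
(-44857 + N(136, 103))*(40309 - 8385) = (-44857 + 17)*(40309 - 8385) = -44840*31924 = -1431472160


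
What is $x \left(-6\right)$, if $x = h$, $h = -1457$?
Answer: $8742$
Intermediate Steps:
$x = -1457$
$x \left(-6\right) = \left(-1457\right) \left(-6\right) = 8742$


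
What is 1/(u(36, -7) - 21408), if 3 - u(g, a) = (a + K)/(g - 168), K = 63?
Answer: -33/706351 ≈ -4.6719e-5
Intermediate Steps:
u(g, a) = 3 - (63 + a)/(-168 + g) (u(g, a) = 3 - (a + 63)/(g - 168) = 3 - (63 + a)/(-168 + g))
1/(u(36, -7) - 21408) = 1/((-567 - 1*(-7) + 3*36)/(-168 + 36) - 21408) = 1/((-567 + 7 + 108)/(-132) - 21408) = 1/(-1/132*(-452) - 21408) = 1/(113/33 - 21408) = 1/(-706351/33) = -33/706351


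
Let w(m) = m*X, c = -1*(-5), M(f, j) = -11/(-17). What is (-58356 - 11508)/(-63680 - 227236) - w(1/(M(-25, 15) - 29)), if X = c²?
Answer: 13109479/11685126 ≈ 1.1219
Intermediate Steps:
M(f, j) = 11/17 (M(f, j) = -11*(-1/17) = 11/17)
c = 5
X = 25 (X = 5² = 25)
w(m) = 25*m (w(m) = m*25 = 25*m)
(-58356 - 11508)/(-63680 - 227236) - w(1/(M(-25, 15) - 29)) = (-58356 - 11508)/(-63680 - 227236) - 25/(11/17 - 29) = -69864/(-290916) - 25/(-482/17) = -69864*(-1/290916) - 25*(-17)/482 = 5822/24243 - 1*(-425/482) = 5822/24243 + 425/482 = 13109479/11685126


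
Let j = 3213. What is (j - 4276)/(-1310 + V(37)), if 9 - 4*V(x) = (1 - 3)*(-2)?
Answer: 4252/5235 ≈ 0.81223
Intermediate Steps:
V(x) = 5/4 (V(x) = 9/4 - (1 - 3)*(-2)/4 = 9/4 - (-1)*(-2)/2 = 9/4 - ¼*4 = 9/4 - 1 = 5/4)
(j - 4276)/(-1310 + V(37)) = (3213 - 4276)/(-1310 + 5/4) = -1063/(-5235/4) = -1063*(-4/5235) = 4252/5235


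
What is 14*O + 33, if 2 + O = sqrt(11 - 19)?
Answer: 5 + 28*I*sqrt(2) ≈ 5.0 + 39.598*I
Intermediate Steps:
O = -2 + 2*I*sqrt(2) (O = -2 + sqrt(11 - 19) = -2 + sqrt(-8) = -2 + 2*I*sqrt(2) ≈ -2.0 + 2.8284*I)
14*O + 33 = 14*(-2 + 2*I*sqrt(2)) + 33 = (-28 + 28*I*sqrt(2)) + 33 = 5 + 28*I*sqrt(2)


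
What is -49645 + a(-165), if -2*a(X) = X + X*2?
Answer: -98795/2 ≈ -49398.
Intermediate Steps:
a(X) = -3*X/2 (a(X) = -(X + X*2)/2 = -(X + 2*X)/2 = -3*X/2)
-49645 + a(-165) = -49645 - 3/2*(-165) = -49645 + 495/2 = -98795/2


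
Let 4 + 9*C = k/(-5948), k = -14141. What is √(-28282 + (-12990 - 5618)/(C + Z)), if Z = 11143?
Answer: I*√44727063814075837498/39766495 ≈ 168.18*I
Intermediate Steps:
C = -3217/17844 (C = -4/9 + (-14141/(-5948))/9 = -4/9 + (-14141*(-1/5948))/9 = -4/9 + (⅑)*(14141/5948) = -4/9 + 14141/53532 = -3217/17844 ≈ -0.18028)
√(-28282 + (-12990 - 5618)/(C + Z)) = √(-28282 + (-12990 - 5618)/(-3217/17844 + 11143)) = √(-28282 - 18608/198832475/17844) = √(-28282 - 18608*17844/198832475) = √(-28282 - 332041152/198832475) = √(-5623712099102/198832475) = I*√44727063814075837498/39766495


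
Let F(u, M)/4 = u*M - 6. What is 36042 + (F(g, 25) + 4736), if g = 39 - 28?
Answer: 41854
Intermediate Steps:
g = 11
F(u, M) = -24 + 4*M*u (F(u, M) = 4*(u*M - 6) = 4*(M*u - 6) = 4*(-6 + M*u) = -24 + 4*M*u)
36042 + (F(g, 25) + 4736) = 36042 + ((-24 + 4*25*11) + 4736) = 36042 + ((-24 + 1100) + 4736) = 36042 + (1076 + 4736) = 36042 + 5812 = 41854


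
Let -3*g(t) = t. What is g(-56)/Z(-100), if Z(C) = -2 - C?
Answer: 4/21 ≈ 0.19048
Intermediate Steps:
g(t) = -t/3
g(-56)/Z(-100) = (-1/3*(-56))/(-2 - 1*(-100)) = 56/(3*(-2 + 100)) = (56/3)/98 = (56/3)*(1/98) = 4/21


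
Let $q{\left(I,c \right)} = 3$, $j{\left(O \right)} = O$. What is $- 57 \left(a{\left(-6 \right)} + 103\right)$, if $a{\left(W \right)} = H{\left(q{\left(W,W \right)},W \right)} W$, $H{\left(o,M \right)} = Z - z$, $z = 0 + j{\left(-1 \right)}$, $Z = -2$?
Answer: $-6213$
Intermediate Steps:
$z = -1$ ($z = 0 - 1 = -1$)
$H{\left(o,M \right)} = -1$ ($H{\left(o,M \right)} = -2 - -1 = -2 + 1 = -1$)
$a{\left(W \right)} = - W$
$- 57 \left(a{\left(-6 \right)} + 103\right) = - 57 \left(\left(-1\right) \left(-6\right) + 103\right) = - 57 \left(6 + 103\right) = \left(-57\right) 109 = -6213$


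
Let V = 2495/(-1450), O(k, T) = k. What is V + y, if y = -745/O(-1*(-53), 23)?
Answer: -242497/15370 ≈ -15.777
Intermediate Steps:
V = -499/290 (V = 2495*(-1/1450) = -499/290 ≈ -1.7207)
y = -745/53 (y = -745/((-1*(-53))) = -745/53 ≈ -14.057)
V + y = -499/290 - 745/53 = -242497/15370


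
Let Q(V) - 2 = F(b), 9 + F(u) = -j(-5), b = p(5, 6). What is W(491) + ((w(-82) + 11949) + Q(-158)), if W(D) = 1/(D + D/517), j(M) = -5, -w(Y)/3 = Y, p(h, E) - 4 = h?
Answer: 3101143751/254338 ≈ 12193.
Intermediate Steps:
p(h, E) = 4 + h
w(Y) = -3*Y
b = 9 (b = 4 + 5 = 9)
F(u) = -4 (F(u) = -9 - 1*(-5) = -9 + 5 = -4)
Q(V) = -2 (Q(V) = 2 - 4 = -2)
W(D) = 517/(518*D) (W(D) = 1/(D + D*(1/517)) = 1/(D + D/517) = 1/(518*D/517) = 517/(518*D))
W(491) + ((w(-82) + 11949) + Q(-158)) = (517/518)/491 + ((-3*(-82) + 11949) - 2) = (517/518)*(1/491) + ((246 + 11949) - 2) = 517/254338 + (12195 - 2) = 517/254338 + 12193 = 3101143751/254338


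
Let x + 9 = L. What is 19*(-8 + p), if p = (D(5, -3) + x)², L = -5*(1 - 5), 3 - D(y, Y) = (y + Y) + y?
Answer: 779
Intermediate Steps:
D(y, Y) = 3 - Y - 2*y (D(y, Y) = 3 - ((y + Y) + y) = 3 - ((Y + y) + y) = 3 - (Y + 2*y) = 3 + (-Y - 2*y) = 3 - Y - 2*y)
L = 20 (L = -5*(-4) = 20)
x = 11 (x = -9 + 20 = 11)
p = 49 (p = ((3 - 1*(-3) - 2*5) + 11)² = ((3 + 3 - 10) + 11)² = (-4 + 11)² = 7² = 49)
19*(-8 + p) = 19*(-8 + 49) = 19*41 = 779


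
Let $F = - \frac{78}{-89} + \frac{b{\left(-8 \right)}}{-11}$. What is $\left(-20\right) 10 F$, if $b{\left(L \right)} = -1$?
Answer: $- \frac{189400}{979} \approx -193.46$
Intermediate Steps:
$F = \frac{947}{979}$ ($F = - \frac{78}{-89} - \frac{1}{-11} = \left(-78\right) \left(- \frac{1}{89}\right) - - \frac{1}{11} = \frac{78}{89} + \frac{1}{11} = \frac{947}{979} \approx 0.96731$)
$\left(-20\right) 10 F = \left(-20\right) 10 \cdot \frac{947}{979} = \left(-200\right) \frac{947}{979} = - \frac{189400}{979}$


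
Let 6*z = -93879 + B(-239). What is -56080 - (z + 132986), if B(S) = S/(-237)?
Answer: -123301384/711 ≈ -1.7342e+5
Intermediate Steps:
B(S) = -S/237 (B(S) = S*(-1/237) = -S/237)
z = -11124542/711 (z = (-93879 - 1/237*(-239))/6 = (-93879 + 239/237)/6 = (1/6)*(-22249084/237) = -11124542/711 ≈ -15646.)
-56080 - (z + 132986) = -56080 - (-11124542/711 + 132986) = -56080 - 1*83428504/711 = -56080 - 83428504/711 = -123301384/711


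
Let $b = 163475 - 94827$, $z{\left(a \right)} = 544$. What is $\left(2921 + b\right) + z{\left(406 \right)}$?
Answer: $72113$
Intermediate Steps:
$b = 68648$ ($b = 163475 - 94827 = 68648$)
$\left(2921 + b\right) + z{\left(406 \right)} = \left(2921 + 68648\right) + 544 = 71569 + 544 = 72113$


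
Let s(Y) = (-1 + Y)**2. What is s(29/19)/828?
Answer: 25/74727 ≈ 0.00033455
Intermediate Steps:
s(29/19)/828 = (-1 + 29/19)**2/828 = (-1 + 29*(1/19))**2*(1/828) = (-1 + 29/19)**2*(1/828) = (10/19)**2*(1/828) = (100/361)*(1/828) = 25/74727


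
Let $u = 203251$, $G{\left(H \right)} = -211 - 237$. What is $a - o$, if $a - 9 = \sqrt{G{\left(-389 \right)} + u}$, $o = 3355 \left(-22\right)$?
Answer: $73819 + \sqrt{202803} \approx 74269.0$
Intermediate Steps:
$G{\left(H \right)} = -448$
$o = -73810$
$a = 9 + \sqrt{202803}$ ($a = 9 + \sqrt{-448 + 203251} = 9 + \sqrt{202803} \approx 459.34$)
$a - o = \left(9 + \sqrt{202803}\right) - -73810 = \left(9 + \sqrt{202803}\right) + 73810 = 73819 + \sqrt{202803}$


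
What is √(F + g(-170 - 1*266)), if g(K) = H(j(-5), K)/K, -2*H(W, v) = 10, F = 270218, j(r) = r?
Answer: √12841840777/218 ≈ 519.83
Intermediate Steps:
H(W, v) = -5 (H(W, v) = -½*10 = -5)
g(K) = -5/K
√(F + g(-170 - 1*266)) = √(270218 - 5/(-170 - 1*266)) = √(270218 - 5/(-170 - 266)) = √(270218 - 5/(-436)) = √(270218 - 5*(-1/436)) = √(270218 + 5/436) = √(117815053/436) = √12841840777/218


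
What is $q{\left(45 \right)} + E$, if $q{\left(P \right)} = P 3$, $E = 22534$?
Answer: $22669$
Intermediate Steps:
$q{\left(P \right)} = 3 P$
$q{\left(45 \right)} + E = 3 \cdot 45 + 22534 = 135 + 22534 = 22669$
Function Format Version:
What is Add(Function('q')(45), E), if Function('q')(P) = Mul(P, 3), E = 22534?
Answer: 22669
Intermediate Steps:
Function('q')(P) = Mul(3, P)
Add(Function('q')(45), E) = Add(Mul(3, 45), 22534) = Add(135, 22534) = 22669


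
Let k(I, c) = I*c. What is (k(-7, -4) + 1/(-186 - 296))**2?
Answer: 182115025/232324 ≈ 783.88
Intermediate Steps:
(k(-7, -4) + 1/(-186 - 296))**2 = (-7*(-4) + 1/(-186 - 296))**2 = (28 + 1/(-482))**2 = (28 - 1/482)**2 = (13495/482)**2 = 182115025/232324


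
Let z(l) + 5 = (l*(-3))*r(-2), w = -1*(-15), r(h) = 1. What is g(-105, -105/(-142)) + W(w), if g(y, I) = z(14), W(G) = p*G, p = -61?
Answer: -962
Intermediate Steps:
w = 15
z(l) = -5 - 3*l (z(l) = -5 + (l*(-3))*1 = -5 - 3*l*1 = -5 - 3*l)
W(G) = -61*G
g(y, I) = -47 (g(y, I) = -5 - 3*14 = -5 - 42 = -47)
g(-105, -105/(-142)) + W(w) = -47 - 61*15 = -47 - 915 = -962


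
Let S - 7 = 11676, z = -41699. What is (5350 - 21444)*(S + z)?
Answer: 483077504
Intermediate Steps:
S = 11683 (S = 7 + 11676 = 11683)
(5350 - 21444)*(S + z) = (5350 - 21444)*(11683 - 41699) = -16094*(-30016) = 483077504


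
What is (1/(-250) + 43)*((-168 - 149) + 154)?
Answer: -1752087/250 ≈ -7008.3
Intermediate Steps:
(1/(-250) + 43)*((-168 - 149) + 154) = (-1/250 + 43)*(-317 + 154) = (10749/250)*(-163) = -1752087/250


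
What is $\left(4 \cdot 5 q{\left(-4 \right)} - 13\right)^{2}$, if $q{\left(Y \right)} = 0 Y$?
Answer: $169$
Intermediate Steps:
$q{\left(Y \right)} = 0$
$\left(4 \cdot 5 q{\left(-4 \right)} - 13\right)^{2} = \left(4 \cdot 5 \cdot 0 - 13\right)^{2} = \left(20 \cdot 0 - 13\right)^{2} = \left(0 - 13\right)^{2} = \left(-13\right)^{2} = 169$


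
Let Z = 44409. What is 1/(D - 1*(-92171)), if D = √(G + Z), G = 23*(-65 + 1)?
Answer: 92171/8495450304 - √42937/8495450304 ≈ 1.0825e-5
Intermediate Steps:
G = -1472 (G = 23*(-64) = -1472)
D = √42937 (D = √(-1472 + 44409) = √42937 ≈ 207.21)
1/(D - 1*(-92171)) = 1/(√42937 - 1*(-92171)) = 1/(√42937 + 92171) = 1/(92171 + √42937)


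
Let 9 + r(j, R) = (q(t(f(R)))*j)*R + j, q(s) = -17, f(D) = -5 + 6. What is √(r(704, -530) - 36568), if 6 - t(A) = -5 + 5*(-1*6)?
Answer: √6307167 ≈ 2511.4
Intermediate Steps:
f(D) = 1
t(A) = 41 (t(A) = 6 - (-5 + 5*(-1*6)) = 6 - (-5 + 5*(-6)) = 6 - (-5 - 30) = 6 - 1*(-35) = 6 + 35 = 41)
r(j, R) = -9 + j - 17*R*j (r(j, R) = -9 + ((-17*j)*R + j) = -9 + (-17*R*j + j) = -9 + (j - 17*R*j) = -9 + j - 17*R*j)
√(r(704, -530) - 36568) = √((-9 + 704 - 17*(-530)*704) - 36568) = √((-9 + 704 + 6343040) - 36568) = √(6343735 - 36568) = √6307167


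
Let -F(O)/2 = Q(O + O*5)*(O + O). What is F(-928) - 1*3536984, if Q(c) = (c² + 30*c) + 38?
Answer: 114458291880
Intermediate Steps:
Q(c) = 38 + c² + 30*c
F(O) = -4*O*(38 + 36*O² + 180*O) (F(O) = -2*(38 + (O + O*5)² + 30*(O + O*5))*(O + O) = -2*(38 + (O + 5*O)² + 30*(O + 5*O))*2*O = -2*(38 + (6*O)² + 30*(6*O))*2*O = -2*(38 + 36*O² + 180*O)*2*O = -4*O*(38 + 36*O² + 180*O))
F(-928) - 1*3536984 = -8*(-928)*(19 + 18*(-928)² + 90*(-928)) - 1*3536984 = -8*(-928)*(19 + 18*861184 - 83520) - 3536984 = -8*(-928)*(19 + 15501312 - 83520) - 3536984 = -8*(-928)*15417811 - 3536984 = 114461828864 - 3536984 = 114458291880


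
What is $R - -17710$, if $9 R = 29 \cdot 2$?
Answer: $\frac{159448}{9} \approx 17716.0$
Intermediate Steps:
$R = \frac{58}{9}$ ($R = \frac{29 \cdot 2}{9} = \frac{1}{9} \cdot 58 = \frac{58}{9} \approx 6.4444$)
$R - -17710 = \frac{58}{9} - -17710 = \frac{58}{9} + 17710 = \frac{159448}{9}$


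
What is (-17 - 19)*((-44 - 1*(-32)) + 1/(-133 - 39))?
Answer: 18585/43 ≈ 432.21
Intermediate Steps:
(-17 - 19)*((-44 - 1*(-32)) + 1/(-133 - 39)) = -36*((-44 + 32) + 1/(-172)) = -36*(-12 - 1/172) = -36*(-2065/172) = 18585/43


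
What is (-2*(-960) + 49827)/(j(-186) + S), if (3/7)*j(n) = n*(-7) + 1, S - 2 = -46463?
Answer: -155241/130262 ≈ -1.1918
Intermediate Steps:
S = -46461 (S = 2 - 46463 = -46461)
j(n) = 7/3 - 49*n/3 (j(n) = 7*(n*(-7) + 1)/3 = 7*(-7*n + 1)/3 = 7*(1 - 7*n)/3 = 7/3 - 49*n/3)
(-2*(-960) + 49827)/(j(-186) + S) = (-2*(-960) + 49827)/((7/3 - 49/3*(-186)) - 46461) = (1920 + 49827)/((7/3 + 3038) - 46461) = 51747/(9121/3 - 46461) = 51747/(-130262/3) = 51747*(-3/130262) = -155241/130262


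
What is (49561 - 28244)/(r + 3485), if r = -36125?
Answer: -21317/32640 ≈ -0.65309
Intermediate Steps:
(49561 - 28244)/(r + 3485) = (49561 - 28244)/(-36125 + 3485) = 21317/(-32640) = 21317*(-1/32640) = -21317/32640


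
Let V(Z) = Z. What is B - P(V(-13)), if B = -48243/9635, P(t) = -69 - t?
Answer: 491317/9635 ≈ 50.993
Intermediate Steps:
B = -48243/9635 (B = -48243*1/9635 = -48243/9635 ≈ -5.0071)
B - P(V(-13)) = -48243/9635 - (-69 - 1*(-13)) = -48243/9635 - (-69 + 13) = -48243/9635 - 1*(-56) = -48243/9635 + 56 = 491317/9635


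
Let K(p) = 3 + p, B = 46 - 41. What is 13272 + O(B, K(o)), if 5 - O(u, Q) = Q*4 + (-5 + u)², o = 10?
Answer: 13225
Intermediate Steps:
B = 5
O(u, Q) = 5 - (-5 + u)² - 4*Q (O(u, Q) = 5 - (Q*4 + (-5 + u)²) = 5 - (4*Q + (-5 + u)²) = 5 - ((-5 + u)² + 4*Q) = 5 + (-(-5 + u)² - 4*Q) = 5 - (-5 + u)² - 4*Q)
13272 + O(B, K(o)) = 13272 + (5 - (-5 + 5)² - 4*(3 + 10)) = 13272 + (5 - 1*0² - 4*13) = 13272 + (5 - 1*0 - 52) = 13272 + (5 + 0 - 52) = 13272 - 47 = 13225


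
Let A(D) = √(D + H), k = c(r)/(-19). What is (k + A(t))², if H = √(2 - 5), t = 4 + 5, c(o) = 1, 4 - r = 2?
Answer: (1 - 19*√(9 + I*√3))²/361 ≈ 8.6855 + 1.7018*I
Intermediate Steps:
r = 2 (r = 4 - 1*2 = 4 - 2 = 2)
t = 9
H = I*√3 (H = √(-3) = I*√3 ≈ 1.732*I)
k = -1/19 (k = 1/(-19) = 1*(-1/19) = -1/19 ≈ -0.052632)
A(D) = √(D + I*√3)
(k + A(t))² = (-1/19 + √(9 + I*√3))²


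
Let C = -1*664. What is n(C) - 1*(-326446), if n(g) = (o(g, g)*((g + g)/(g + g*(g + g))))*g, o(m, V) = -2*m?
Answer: 434957426/1327 ≈ 3.2778e+5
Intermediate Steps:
C = -664
n(g) = -4*g³/(g + 2*g²) (n(g) = ((-2*g)*((g + g)/(g + g*(g + g))))*g = ((-2*g)*((2*g)/(g + g*(2*g))))*g = ((-2*g)*((2*g)/(g + 2*g²)))*g = ((-2*g)*(2*g/(g + 2*g²)))*g = (-4*g²/(g + 2*g²))*g = -4*g³/(g + 2*g²))
n(C) - 1*(-326446) = -4*(-664)²/(1 + 2*(-664)) - 1*(-326446) = -4*440896/(1 - 1328) + 326446 = -4*440896/(-1327) + 326446 = -4*440896*(-1/1327) + 326446 = 1763584/1327 + 326446 = 434957426/1327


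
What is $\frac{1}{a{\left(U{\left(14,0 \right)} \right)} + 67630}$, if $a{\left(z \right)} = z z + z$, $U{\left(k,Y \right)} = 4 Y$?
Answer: $\frac{1}{67630} \approx 1.4786 \cdot 10^{-5}$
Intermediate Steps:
$a{\left(z \right)} = z + z^{2}$ ($a{\left(z \right)} = z^{2} + z = z + z^{2}$)
$\frac{1}{a{\left(U{\left(14,0 \right)} \right)} + 67630} = \frac{1}{4 \cdot 0 \left(1 + 4 \cdot 0\right) + 67630} = \frac{1}{0 \left(1 + 0\right) + 67630} = \frac{1}{0 \cdot 1 + 67630} = \frac{1}{0 + 67630} = \frac{1}{67630}$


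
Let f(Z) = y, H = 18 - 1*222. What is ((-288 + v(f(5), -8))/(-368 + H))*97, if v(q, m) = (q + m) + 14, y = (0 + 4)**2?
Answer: 12901/286 ≈ 45.108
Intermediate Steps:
H = -204 (H = 18 - 222 = -204)
y = 16 (y = 4**2 = 16)
f(Z) = 16
v(q, m) = 14 + m + q (v(q, m) = (m + q) + 14 = 14 + m + q)
((-288 + v(f(5), -8))/(-368 + H))*97 = ((-288 + (14 - 8 + 16))/(-368 - 204))*97 = ((-288 + 22)/(-572))*97 = -266*(-1/572)*97 = (133/286)*97 = 12901/286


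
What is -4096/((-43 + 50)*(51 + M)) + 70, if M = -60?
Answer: 8506/63 ≈ 135.02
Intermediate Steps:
-4096/((-43 + 50)*(51 + M)) + 70 = -4096/((-43 + 50)*(51 - 60)) + 70 = -4096/(7*(-9)) + 70 = -4096/(-63) + 70 = -4096*(-1)/63 + 70 = -128*(-32/63) + 70 = 4096/63 + 70 = 8506/63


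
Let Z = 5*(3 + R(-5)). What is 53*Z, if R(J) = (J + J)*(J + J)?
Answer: 27295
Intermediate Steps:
R(J) = 4*J**2 (R(J) = (2*J)*(2*J) = 4*J**2)
Z = 515 (Z = 5*(3 + 4*(-5)**2) = 5*(3 + 4*25) = 5*(3 + 100) = 5*103 = 515)
53*Z = 53*515 = 27295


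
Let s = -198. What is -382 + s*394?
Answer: -78394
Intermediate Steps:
-382 + s*394 = -382 - 198*394 = -382 - 78012 = -78394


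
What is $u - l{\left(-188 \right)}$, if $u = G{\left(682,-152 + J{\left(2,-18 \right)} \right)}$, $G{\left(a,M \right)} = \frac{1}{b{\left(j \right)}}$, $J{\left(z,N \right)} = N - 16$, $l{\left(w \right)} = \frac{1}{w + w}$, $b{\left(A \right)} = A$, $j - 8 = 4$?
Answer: $\frac{97}{1128} \approx 0.085993$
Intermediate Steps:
$j = 12$ ($j = 8 + 4 = 12$)
$l{\left(w \right)} = \frac{1}{2 w}$
$J{\left(z,N \right)} = -16 + N$
$G{\left(a,M \right)} = \frac{1}{12}$
$u = \frac{1}{12} \approx 0.083333$
$u - l{\left(-188 \right)} = \frac{1}{12} - \frac{1}{2 \left(-188\right)} = \frac{1}{12} - \frac{1}{2} \left(- \frac{1}{188}\right) = \frac{1}{12} - - \frac{1}{376} = \frac{1}{12} + \frac{1}{376} = \frac{97}{1128}$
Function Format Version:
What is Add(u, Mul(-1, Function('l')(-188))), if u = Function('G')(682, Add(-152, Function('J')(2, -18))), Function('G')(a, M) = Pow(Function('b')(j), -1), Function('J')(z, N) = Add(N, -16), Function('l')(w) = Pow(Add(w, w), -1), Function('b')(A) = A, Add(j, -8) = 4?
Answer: Rational(97, 1128) ≈ 0.085993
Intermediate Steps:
j = 12 (j = Add(8, 4) = 12)
Function('l')(w) = Mul(Rational(1, 2), Pow(w, -1)) (Function('l')(w) = Pow(Mul(2, w), -1) = Mul(Rational(1, 2), Pow(w, -1)))
Function('J')(z, N) = Add(-16, N)
Function('G')(a, M) = Rational(1, 12) (Function('G')(a, M) = Pow(12, -1) = Rational(1, 12))
u = Rational(1, 12) ≈ 0.083333
Add(u, Mul(-1, Function('l')(-188))) = Add(Rational(1, 12), Mul(-1, Mul(Rational(1, 2), Pow(-188, -1)))) = Add(Rational(1, 12), Mul(-1, Mul(Rational(1, 2), Rational(-1, 188)))) = Add(Rational(1, 12), Mul(-1, Rational(-1, 376))) = Add(Rational(1, 12), Rational(1, 376)) = Rational(97, 1128)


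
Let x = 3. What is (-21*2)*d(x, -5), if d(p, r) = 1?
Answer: -42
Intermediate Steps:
(-21*2)*d(x, -5) = -21*2*1 = -42*1 = -42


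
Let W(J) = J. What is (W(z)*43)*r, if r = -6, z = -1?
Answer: 258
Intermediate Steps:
(W(z)*43)*r = -1*43*(-6) = -43*(-6) = 258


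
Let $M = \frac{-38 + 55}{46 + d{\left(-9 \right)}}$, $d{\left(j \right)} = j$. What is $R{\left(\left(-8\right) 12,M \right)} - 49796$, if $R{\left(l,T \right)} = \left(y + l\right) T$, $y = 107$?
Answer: $- \frac{1842265}{37} \approx -49791.0$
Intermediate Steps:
$M = \frac{17}{37}$ ($M = \frac{-38 + 55}{46 - 9} = \frac{17}{37} \approx 0.45946$)
$R{\left(l,T \right)} = T \left(107 + l\right)$ ($R{\left(l,T \right)} = \left(107 + l\right) T = T \left(107 + l\right)$)
$R{\left(\left(-8\right) 12,M \right)} - 49796 = \frac{17 \left(107 - 96\right)}{37} - 49796 = \frac{17}{37} \cdot 11 - 49796 = \frac{187}{37} - 49796 = - \frac{1842265}{37}$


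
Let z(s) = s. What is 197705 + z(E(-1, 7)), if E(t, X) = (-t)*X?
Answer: 197712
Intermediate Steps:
E(t, X) = -X*t
197705 + z(E(-1, 7)) = 197705 - 1*7*(-1) = 197705 + 7 = 197712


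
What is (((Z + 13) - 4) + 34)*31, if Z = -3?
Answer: 1240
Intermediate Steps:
(((Z + 13) - 4) + 34)*31 = (((-3 + 13) - 4) + 34)*31 = ((10 - 4) + 34)*31 = (6 + 34)*31 = 40*31 = 1240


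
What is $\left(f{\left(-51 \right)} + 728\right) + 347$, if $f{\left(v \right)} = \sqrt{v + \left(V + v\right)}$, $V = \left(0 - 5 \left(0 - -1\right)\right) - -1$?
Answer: $1075 + i \sqrt{106} \approx 1075.0 + 10.296 i$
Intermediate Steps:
$V = -4$ ($V = \left(0 - 5 \left(0 + 1\right)\right) + 1 = \left(0 - 5\right) + 1 = -5 + 1 = -4$)
$f{\left(v \right)} = \sqrt{-4 + 2 v}$ ($f{\left(v \right)} = \sqrt{v + \left(-4 + v\right)} = \sqrt{-4 + 2 v}$)
$\left(f{\left(-51 \right)} + 728\right) + 347 = \left(\sqrt{-4 + 2 \left(-51\right)} + 728\right) + 347 = \left(\sqrt{-4 - 102} + 728\right) + 347 = \left(\sqrt{-106} + 728\right) + 347 = \left(i \sqrt{106} + 728\right) + 347 = \left(728 + i \sqrt{106}\right) + 347 = 1075 + i \sqrt{106}$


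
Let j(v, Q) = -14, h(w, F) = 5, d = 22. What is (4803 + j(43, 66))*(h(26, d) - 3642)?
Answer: -17417593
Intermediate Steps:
(4803 + j(43, 66))*(h(26, d) - 3642) = (4803 - 14)*(5 - 3642) = 4789*(-3637) = -17417593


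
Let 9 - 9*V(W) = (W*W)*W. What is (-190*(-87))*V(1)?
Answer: 44080/3 ≈ 14693.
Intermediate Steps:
V(W) = 1 - W³/9 (V(W) = 1 - W*W*W/9 = 1 - W²*W/9 = 1 - W³/9)
(-190*(-87))*V(1) = (-190*(-87))*(1 - ⅑*1³) = 16530*(1 - ⅑*1) = 16530*(1 - ⅑) = 16530*(8/9) = 44080/3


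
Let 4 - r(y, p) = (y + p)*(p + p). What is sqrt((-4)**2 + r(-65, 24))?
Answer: 2*sqrt(497) ≈ 44.587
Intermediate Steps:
r(y, p) = 4 - 2*p*(p + y) (r(y, p) = 4 - (y + p)*(p + p) = 4 - (p + y)*2*p = 4 - 2*p*(p + y))
sqrt((-4)**2 + r(-65, 24)) = sqrt((-4)**2 + (4 - 2*24**2 - 2*24*(-65))) = sqrt(16 + (4 - 2*576 + 3120)) = sqrt(16 + (4 - 1152 + 3120)) = sqrt(16 + 1972) = sqrt(1988) = 2*sqrt(497)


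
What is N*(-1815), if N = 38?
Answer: -68970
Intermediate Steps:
N*(-1815) = 38*(-1815) = -68970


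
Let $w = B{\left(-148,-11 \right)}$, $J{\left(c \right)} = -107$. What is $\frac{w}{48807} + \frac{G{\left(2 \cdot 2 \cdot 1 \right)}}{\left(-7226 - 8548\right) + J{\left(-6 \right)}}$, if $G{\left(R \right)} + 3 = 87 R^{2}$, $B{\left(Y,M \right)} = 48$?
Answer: $- \frac{22343545}{258367989} \approx -0.08648$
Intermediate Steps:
$w = 48$
$G{\left(R \right)} = -3 + 87 R^{2}$
$\frac{w}{48807} + \frac{G{\left(2 \cdot 2 \cdot 1 \right)}}{\left(-7226 - 8548\right) + J{\left(-6 \right)}} = \frac{48}{48807} + \frac{-3 + 87 \left(2 \cdot 2 \cdot 1\right)^{2}}{\left(-7226 - 8548\right) - 107} = 48 \cdot \frac{1}{48807} + \frac{-3 + 87 \left(4 \cdot 1\right)^{2}}{-15774 - 107} = \frac{16}{16269} + \frac{-3 + 87 \cdot 4^{2}}{-15881} = \frac{16}{16269} + \left(-3 + 87 \cdot 16\right) \left(- \frac{1}{15881}\right) = \frac{16}{16269} + \left(-3 + 1392\right) \left(- \frac{1}{15881}\right) = \frac{16}{16269} + 1389 \left(- \frac{1}{15881}\right) = \frac{16}{16269} - \frac{1389}{15881} = - \frac{22343545}{258367989}$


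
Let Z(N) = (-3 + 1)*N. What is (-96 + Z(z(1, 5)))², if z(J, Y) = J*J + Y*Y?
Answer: 21904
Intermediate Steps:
z(J, Y) = J² + Y²
Z(N) = -2*N
(-96 + Z(z(1, 5)))² = (-96 - 2*(1² + 5²))² = (-96 - 2*(1 + 25))² = (-96 - 2*26)² = (-96 - 52)² = (-148)² = 21904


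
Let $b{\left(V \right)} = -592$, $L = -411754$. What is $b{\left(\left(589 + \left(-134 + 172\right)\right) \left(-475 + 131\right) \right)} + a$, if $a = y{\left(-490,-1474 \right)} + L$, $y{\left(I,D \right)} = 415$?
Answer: $-411931$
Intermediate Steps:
$a = -411339$ ($a = 415 - 411754 = -411339$)
$b{\left(\left(589 + \left(-134 + 172\right)\right) \left(-475 + 131\right) \right)} + a = -592 - 411339 = -411931$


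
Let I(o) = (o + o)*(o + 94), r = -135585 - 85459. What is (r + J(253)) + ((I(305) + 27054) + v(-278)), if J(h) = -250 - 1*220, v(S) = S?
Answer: 48652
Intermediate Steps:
r = -221044
I(o) = 2*o*(94 + o) (I(o) = (2*o)*(94 + o) = 2*o*(94 + o))
J(h) = -470 (J(h) = -250 - 220 = -470)
(r + J(253)) + ((I(305) + 27054) + v(-278)) = (-221044 - 470) + ((2*305*(94 + 305) + 27054) - 278) = -221514 + ((2*305*399 + 27054) - 278) = -221514 + ((243390 + 27054) - 278) = -221514 + (270444 - 278) = -221514 + 270166 = 48652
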